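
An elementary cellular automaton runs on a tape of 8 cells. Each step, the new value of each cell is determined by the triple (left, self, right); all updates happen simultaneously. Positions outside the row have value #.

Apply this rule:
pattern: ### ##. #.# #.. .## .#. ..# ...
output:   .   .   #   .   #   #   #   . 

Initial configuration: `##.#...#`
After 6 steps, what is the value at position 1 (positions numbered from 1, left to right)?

step 1: ..##..##
step 2: .##..##.
step 3: ##..##.#
step 4: ...##.##
step 5: ..##.##.
step 6: .##.##.#
position 1 holds .

.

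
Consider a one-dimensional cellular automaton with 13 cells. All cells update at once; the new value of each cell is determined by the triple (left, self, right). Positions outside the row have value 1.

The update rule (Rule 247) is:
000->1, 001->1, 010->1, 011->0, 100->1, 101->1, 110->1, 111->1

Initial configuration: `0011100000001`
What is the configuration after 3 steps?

1101111111110
1110111111111
1111011111111

1111011111111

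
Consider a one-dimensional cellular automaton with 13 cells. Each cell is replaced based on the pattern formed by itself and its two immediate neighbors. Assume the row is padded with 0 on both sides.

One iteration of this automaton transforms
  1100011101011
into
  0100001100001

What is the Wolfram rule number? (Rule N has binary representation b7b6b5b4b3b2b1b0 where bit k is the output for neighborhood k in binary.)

192

position 6: 111 → 1  (bit 7 = 1)
position 1: 110 → 1  (bit 6 = 1)
position 8: 101 → 0  (bit 5 = 0)
position 2: 100 → 0  (bit 4 = 0)
position 0: 011 → 0  (bit 3 = 0)
position 9: 010 → 0  (bit 2 = 0)
position 4: 001 → 0  (bit 1 = 0)
position 3: 000 → 0  (bit 0 = 0)
bits b7..b0 = 11000000 = 192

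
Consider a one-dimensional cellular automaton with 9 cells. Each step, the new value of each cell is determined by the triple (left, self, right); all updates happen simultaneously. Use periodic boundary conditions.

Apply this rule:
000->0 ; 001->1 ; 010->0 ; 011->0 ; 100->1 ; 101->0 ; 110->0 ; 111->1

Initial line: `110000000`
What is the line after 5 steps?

001000001
110100010
000010100
000100010
001010101

001010101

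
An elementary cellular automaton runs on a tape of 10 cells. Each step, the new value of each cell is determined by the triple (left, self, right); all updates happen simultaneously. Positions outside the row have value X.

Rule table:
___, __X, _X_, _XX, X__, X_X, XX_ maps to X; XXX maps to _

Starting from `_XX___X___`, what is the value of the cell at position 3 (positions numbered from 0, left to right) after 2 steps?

step 1: XXXXXXXXXX
step 2: __________
position 3 holds _

_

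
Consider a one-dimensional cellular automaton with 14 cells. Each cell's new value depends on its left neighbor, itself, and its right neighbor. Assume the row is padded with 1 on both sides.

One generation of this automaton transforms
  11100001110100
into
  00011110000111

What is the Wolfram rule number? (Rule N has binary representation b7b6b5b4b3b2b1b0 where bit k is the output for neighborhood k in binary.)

position 0: 111 → 0  (bit 7 = 0)
position 2: 110 → 0  (bit 6 = 0)
position 10: 101 → 0  (bit 5 = 0)
position 3: 100 → 1  (bit 4 = 1)
position 7: 011 → 0  (bit 3 = 0)
position 11: 010 → 1  (bit 2 = 1)
position 6: 001 → 1  (bit 1 = 1)
position 4: 000 → 1  (bit 0 = 1)
bits b7..b0 = 00010111 = 23

23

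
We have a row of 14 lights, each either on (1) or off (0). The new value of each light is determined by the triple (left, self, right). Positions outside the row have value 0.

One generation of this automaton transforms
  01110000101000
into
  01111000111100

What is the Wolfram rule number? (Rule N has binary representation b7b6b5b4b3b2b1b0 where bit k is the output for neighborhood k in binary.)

252

position 2: 111 → 1  (bit 7 = 1)
position 3: 110 → 1  (bit 6 = 1)
position 9: 101 → 1  (bit 5 = 1)
position 4: 100 → 1  (bit 4 = 1)
position 1: 011 → 1  (bit 3 = 1)
position 8: 010 → 1  (bit 2 = 1)
position 0: 001 → 0  (bit 1 = 0)
position 5: 000 → 0  (bit 0 = 0)
bits b7..b0 = 11111100 = 252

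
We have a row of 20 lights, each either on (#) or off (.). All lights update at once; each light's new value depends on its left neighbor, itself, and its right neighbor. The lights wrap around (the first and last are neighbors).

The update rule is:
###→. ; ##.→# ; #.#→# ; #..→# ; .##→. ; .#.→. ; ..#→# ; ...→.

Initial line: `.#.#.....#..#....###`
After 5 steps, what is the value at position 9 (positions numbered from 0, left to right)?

.

#.#.#...#.##.#..#..#
##.#.#.#.#.##.##.##.
.##.#.#.#.#.##.##.##
#.##.#.#.#.#.##.##.#
##.##.#.#.#.#.##.##.
position 9 holds .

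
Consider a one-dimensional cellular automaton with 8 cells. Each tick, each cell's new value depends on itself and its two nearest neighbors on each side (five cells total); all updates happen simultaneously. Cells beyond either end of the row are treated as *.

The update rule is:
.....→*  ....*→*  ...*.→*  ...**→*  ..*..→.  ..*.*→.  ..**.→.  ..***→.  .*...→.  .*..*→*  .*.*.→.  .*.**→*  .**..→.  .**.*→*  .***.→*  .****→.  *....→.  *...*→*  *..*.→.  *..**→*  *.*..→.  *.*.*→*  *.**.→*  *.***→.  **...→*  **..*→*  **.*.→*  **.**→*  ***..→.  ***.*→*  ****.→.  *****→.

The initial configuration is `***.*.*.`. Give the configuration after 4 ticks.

..***.**
**.***..
.**.*.**
******..

******..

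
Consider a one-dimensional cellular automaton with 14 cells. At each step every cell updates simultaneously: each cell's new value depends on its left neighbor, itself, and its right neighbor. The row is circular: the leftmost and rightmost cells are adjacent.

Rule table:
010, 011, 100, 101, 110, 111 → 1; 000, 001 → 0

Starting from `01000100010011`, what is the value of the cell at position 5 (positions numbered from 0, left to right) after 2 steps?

step 1: 11100110011011
step 2: 11110111011111
position 5 holds 1

1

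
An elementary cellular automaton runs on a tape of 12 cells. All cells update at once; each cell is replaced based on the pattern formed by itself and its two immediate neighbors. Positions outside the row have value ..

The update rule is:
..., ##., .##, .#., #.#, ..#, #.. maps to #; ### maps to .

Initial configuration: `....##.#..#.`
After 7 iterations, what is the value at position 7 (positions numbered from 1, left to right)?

############
#..........#
############  (repeats iteration 1; period 2)
iteration 7: ############
position 7 holds #

#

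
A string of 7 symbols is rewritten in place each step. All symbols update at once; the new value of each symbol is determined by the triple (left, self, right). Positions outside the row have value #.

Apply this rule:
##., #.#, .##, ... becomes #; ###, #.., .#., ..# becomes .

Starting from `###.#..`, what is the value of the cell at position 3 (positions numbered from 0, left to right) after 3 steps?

step 1: ..##...
step 2: ..##.#.
step 3: ..###.#
position 3 holds #

#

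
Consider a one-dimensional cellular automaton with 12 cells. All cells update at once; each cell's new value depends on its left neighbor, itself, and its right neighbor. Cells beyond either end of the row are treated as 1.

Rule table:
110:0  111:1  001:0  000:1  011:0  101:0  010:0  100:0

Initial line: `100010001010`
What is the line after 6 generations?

000010011100

001000100000
000010001110
011000100100
000010000000
011000111110
000010011100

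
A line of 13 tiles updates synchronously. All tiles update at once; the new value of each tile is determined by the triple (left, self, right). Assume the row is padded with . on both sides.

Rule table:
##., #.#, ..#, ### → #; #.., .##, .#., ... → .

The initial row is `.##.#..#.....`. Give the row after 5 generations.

generation 1: #.##..#......
generation 2: .#.#.#.......
generation 3: #.#.#........
generation 4: .#.#.........
generation 5: #.#..........

#.#..........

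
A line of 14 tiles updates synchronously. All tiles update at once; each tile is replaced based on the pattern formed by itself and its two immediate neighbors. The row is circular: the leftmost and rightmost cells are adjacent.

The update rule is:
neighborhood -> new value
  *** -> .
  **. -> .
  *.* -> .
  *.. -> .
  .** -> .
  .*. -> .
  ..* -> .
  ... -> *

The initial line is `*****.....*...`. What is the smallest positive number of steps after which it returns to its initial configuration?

step 1: ......***...*.
step 2: *****.....*...

2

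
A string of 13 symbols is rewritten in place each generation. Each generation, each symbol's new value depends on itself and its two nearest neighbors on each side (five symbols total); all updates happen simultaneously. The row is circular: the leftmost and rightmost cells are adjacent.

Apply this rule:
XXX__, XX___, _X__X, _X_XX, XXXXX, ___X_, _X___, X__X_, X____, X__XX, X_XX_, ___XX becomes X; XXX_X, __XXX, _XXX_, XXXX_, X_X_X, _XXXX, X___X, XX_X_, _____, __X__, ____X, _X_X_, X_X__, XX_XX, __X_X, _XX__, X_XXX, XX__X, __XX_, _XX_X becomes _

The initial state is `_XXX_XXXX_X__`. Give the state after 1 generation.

X__________X_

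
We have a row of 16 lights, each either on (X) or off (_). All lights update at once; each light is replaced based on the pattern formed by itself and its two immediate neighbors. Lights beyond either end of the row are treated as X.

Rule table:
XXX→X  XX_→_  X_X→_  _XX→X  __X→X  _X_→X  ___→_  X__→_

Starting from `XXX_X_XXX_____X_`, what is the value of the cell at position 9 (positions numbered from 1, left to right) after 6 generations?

X

XX__X_XX_____XX_
X__XX_X_____XX__
__XX__X____XX__X
_XX__XX___XX__XX
_X__XX___XX__XXX
_X_XX___XX__XXXX
position 9 holds X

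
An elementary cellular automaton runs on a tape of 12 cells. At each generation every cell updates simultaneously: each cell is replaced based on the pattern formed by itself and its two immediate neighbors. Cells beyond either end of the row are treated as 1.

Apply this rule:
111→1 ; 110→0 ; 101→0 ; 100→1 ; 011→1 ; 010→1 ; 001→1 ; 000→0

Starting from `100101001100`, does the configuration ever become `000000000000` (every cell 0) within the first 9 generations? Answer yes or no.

011101111011
011001110011
010111101111
010111001111
010110111111
010100111111
010111111111
010111111111  (fixed point — unchanged through generation 9)
generation 9 is 010111111111, still not uniform 0

no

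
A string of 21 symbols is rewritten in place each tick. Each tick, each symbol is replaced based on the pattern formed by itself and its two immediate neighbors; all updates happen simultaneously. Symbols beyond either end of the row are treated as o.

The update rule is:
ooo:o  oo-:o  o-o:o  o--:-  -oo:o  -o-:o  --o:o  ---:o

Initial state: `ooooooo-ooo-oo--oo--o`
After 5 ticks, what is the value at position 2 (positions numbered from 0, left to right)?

o

tick 1: oooooooooooooo-ooo-oo
tick 2: ooooooooooooooooooooo
tick 3: ooooooooooooooooooooo  (fixed point — unchanged through tick 5)
position 2 holds o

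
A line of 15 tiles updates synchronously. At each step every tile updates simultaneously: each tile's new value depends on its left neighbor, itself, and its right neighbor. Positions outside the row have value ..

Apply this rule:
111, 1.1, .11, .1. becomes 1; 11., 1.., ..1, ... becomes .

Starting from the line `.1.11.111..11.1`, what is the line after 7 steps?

.111.111...1.11
.11.111....111.
.1.111.....11..
.1111......1...
.111.......1...
.11........1...
.1.........1...

.1.........1...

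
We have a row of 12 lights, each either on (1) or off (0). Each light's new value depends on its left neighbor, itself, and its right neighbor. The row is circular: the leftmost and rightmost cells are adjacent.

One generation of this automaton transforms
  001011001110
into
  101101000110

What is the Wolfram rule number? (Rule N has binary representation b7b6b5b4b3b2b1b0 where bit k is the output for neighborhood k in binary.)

229

position 9: 111 → 1  (bit 7 = 1)
position 5: 110 → 1  (bit 6 = 1)
position 3: 101 → 1  (bit 5 = 1)
position 6: 100 → 0  (bit 4 = 0)
position 4: 011 → 0  (bit 3 = 0)
position 2: 010 → 1  (bit 2 = 1)
position 1: 001 → 0  (bit 1 = 0)
position 0: 000 → 1  (bit 0 = 1)
bits b7..b0 = 11100101 = 229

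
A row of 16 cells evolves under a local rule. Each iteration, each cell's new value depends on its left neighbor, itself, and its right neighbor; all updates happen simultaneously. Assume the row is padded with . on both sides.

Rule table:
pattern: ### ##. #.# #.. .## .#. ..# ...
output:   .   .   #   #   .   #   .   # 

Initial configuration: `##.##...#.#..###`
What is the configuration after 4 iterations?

iteration 1: ..#..##.####....
iteration 2: #.##...#....####
iteration 3: ##..##.####.....
iteration 4: ..#...#....#####

..#...#....#####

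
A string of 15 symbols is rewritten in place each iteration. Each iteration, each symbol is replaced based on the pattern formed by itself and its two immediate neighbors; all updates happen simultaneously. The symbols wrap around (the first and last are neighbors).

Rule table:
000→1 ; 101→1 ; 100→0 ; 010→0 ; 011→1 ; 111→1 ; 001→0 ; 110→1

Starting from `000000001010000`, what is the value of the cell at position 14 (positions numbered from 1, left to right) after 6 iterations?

111111100100111
111111100000111
111111101110111
111111111111111
111111111111111  (fixed point — unchanged through iteration 6)
position 14 holds 1

1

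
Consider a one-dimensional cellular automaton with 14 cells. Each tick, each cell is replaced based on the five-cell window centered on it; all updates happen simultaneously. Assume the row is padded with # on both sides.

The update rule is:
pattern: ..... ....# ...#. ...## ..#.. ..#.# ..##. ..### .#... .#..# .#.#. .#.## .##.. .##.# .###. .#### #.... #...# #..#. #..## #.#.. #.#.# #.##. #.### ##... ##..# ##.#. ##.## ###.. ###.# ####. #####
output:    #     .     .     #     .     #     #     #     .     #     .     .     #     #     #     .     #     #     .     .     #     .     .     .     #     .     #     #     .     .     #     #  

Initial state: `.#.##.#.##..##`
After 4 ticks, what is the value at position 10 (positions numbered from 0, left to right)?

.

tick 1: #...##...#..#.
tick 2: .#######..#.#.
tick 3: #..####...#...
tick 4: ...#.#.##...##
position 10 holds .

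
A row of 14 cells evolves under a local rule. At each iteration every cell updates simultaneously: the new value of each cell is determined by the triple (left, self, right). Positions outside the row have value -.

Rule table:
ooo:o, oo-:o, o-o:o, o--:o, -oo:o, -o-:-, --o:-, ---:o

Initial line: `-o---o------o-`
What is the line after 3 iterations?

--oo--ooooo--o
o-ooo-oooooo--
-ooooooooooooo

-ooooooooooooo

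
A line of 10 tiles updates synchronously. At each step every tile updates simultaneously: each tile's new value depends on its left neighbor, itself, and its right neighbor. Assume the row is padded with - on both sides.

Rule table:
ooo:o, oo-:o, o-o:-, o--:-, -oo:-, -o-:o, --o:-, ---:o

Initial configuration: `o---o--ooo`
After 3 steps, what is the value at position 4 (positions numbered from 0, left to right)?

o

step 1: o-o-o---oo
step 2: o-o-o-o--o
step 3: o-o-o-o--o
position 4 holds o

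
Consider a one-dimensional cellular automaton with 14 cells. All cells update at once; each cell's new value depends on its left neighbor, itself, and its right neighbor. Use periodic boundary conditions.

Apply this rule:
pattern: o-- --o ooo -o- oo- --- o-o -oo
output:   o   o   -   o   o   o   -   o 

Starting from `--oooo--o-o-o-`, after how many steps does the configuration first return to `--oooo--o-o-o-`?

2

ooo--oooo-o-oo
--oooo--o-o-o-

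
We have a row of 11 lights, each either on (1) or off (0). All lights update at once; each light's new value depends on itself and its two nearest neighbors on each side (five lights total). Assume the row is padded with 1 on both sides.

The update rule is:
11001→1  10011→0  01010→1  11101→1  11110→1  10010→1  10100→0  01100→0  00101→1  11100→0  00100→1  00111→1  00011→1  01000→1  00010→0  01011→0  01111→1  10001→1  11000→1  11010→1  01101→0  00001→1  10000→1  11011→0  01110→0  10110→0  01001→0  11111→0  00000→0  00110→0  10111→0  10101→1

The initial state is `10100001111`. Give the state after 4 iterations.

11011111100
11001001010
10111011110
10001001110

10001001110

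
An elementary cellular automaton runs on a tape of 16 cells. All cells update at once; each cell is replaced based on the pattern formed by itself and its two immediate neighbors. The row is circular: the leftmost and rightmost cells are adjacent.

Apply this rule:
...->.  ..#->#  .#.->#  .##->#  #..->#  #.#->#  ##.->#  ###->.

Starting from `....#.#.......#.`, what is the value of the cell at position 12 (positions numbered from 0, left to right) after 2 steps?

#

step 1: ...#####.....###
step 2: #.##...##...##.#
position 12 holds #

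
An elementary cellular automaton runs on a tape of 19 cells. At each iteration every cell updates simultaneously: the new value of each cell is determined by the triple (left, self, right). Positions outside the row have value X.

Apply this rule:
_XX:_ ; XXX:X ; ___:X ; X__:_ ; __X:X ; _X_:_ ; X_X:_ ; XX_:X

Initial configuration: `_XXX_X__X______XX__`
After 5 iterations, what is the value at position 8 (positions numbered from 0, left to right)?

__XX___X__XXXXX_X_X
_X_X_XX__X_XXXX____
______X_X___XXX_XXX
_XXXXX____XX_XX__XX
__XXXX_XXX_X__X_X_X
position 8 holds X

X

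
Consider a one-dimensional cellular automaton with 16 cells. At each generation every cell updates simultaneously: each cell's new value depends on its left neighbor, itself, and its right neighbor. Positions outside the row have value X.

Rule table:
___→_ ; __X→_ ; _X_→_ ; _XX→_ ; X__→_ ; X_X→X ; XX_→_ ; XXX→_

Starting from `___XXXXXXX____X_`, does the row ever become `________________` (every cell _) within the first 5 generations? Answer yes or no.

yes

_______________X
________________
all cells are _ at generation 2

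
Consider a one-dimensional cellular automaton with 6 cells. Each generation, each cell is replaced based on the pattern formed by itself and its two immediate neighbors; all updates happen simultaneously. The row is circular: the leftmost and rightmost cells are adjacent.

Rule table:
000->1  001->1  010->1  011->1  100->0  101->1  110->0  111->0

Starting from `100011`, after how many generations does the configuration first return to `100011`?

generation 1: 001110
generation 2: 111000
generation 3: 100011

3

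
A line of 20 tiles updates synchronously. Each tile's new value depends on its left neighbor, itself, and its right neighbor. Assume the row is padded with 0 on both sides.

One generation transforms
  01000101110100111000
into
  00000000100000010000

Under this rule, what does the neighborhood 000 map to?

At position 3 the neighborhood is 000; the next row has 0 there.

0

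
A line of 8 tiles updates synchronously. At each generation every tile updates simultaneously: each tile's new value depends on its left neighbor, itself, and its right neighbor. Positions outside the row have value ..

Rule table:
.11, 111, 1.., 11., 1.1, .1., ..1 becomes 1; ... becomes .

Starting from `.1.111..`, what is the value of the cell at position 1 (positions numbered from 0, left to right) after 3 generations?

1111111.
11111111
11111111
position 1 holds 1

1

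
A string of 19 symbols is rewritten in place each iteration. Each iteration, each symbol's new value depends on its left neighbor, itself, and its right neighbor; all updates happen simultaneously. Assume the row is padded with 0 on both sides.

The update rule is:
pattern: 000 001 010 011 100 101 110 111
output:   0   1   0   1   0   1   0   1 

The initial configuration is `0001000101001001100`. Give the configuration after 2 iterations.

iteration 1: 0010001010010011000
iteration 2: 0100010100100110000

0100010100100110000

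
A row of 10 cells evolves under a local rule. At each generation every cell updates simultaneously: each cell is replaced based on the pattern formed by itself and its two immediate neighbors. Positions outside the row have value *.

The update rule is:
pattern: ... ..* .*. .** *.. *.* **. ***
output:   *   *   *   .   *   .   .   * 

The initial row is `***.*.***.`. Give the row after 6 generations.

**..*..*..
*.********
...*******
***.******
**...*****
*.***.****

*.***.****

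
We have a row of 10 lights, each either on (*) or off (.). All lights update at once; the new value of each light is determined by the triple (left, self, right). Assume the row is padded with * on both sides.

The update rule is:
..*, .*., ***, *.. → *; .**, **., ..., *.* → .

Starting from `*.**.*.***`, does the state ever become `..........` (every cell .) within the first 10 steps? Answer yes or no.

step 1: .....*..**
step 2: *...****.*
step 3: .*.*.**...
step 4: .*.*...*.*
step 5: .*.**.**..
step 6: .*......**
step 7: .**....*.*
step 8: ...*..**..
step 9: *.****..**
step 10: ...**.**.*
step 10 is ...**.**.*, still not uniform .

no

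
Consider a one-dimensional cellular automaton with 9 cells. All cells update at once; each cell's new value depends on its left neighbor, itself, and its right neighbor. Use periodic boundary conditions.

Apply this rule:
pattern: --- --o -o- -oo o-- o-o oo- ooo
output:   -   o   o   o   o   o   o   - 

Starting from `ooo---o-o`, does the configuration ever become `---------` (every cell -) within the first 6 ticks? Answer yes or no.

no

--oo-oooo
oooooo--o
-----oooo
o---oo--o
oo-oooooo
-ooo-----
tick 6 is -ooo-----, still not uniform -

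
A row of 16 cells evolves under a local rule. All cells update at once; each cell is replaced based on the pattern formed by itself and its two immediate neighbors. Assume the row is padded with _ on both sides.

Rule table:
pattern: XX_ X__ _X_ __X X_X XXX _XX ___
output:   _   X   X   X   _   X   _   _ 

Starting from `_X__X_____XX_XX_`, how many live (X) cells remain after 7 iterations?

6

iteration 1: XXXXXX___X_____X
iteration 2: _XXXX_X_XXX___XX
iteration 3: X_XX__X__X_X_X__
iteration 4: X___XXXXXX_X_XX_
iteration 5: XX_X_XXXX__X___X
iteration 6: ___X__XX_XXXX_XX
iteration 7: __XXXX____XX____
count of X: 6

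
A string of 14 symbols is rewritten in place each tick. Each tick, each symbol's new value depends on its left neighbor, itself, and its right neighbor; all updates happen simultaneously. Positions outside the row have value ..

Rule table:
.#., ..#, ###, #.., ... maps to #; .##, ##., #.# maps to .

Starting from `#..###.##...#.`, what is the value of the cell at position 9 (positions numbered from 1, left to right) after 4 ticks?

###.#....#####
.#..#####.###.
####.###...#.#
.##...#.####.#
position 9 holds #

#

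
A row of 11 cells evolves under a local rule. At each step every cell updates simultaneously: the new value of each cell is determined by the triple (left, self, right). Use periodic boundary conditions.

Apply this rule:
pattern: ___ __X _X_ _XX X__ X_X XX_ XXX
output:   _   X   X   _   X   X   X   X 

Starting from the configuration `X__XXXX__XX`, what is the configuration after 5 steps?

XX_XXXX_XXX

XXX_XXXXX_X
XXXX_XXXXX_
_XXXX_XXXXX
X_XXXX_XXXX
XX_XXXX_XXX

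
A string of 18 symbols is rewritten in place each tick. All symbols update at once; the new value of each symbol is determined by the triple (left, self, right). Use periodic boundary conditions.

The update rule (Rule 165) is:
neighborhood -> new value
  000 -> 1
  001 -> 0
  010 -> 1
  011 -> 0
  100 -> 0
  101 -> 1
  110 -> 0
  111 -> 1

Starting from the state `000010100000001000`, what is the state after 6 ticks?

111011101111101011
110101010111011101
101111111010101010
110111110111111111
101011101011111111
011101011101111111

011101011101111111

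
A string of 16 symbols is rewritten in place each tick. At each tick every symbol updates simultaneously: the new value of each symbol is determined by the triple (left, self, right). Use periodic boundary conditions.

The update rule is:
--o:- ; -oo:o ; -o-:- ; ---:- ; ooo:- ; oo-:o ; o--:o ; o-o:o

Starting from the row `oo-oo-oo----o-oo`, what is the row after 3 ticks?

tick 1: -oooooooo----oo-
tick 2: -o------oo---ooo
tick 3: o-o-----ooo--o-o

o-o-----ooo--o-o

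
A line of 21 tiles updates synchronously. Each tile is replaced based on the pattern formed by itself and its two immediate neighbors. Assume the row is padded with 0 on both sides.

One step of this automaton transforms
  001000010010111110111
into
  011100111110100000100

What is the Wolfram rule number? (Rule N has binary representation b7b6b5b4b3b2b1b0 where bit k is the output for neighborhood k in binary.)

30

position 13: 111 → 0  (bit 7 = 0)
position 16: 110 → 0  (bit 6 = 0)
position 11: 101 → 0  (bit 5 = 0)
position 3: 100 → 1  (bit 4 = 1)
position 12: 011 → 1  (bit 3 = 1)
position 2: 010 → 1  (bit 2 = 1)
position 1: 001 → 1  (bit 1 = 1)
position 0: 000 → 0  (bit 0 = 0)
bits b7..b0 = 00011110 = 30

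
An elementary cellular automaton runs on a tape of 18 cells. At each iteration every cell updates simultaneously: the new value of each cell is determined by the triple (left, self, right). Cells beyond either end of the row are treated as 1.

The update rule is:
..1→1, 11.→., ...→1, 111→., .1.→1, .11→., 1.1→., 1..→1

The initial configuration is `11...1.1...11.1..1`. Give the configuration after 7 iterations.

..111111111...1111

iteration 1: ..1111.1111...111.
iteration 2: 11.........111....
iteration 3: ..111111111...1111
iteration 4: 11.........111....  (repeats iteration 2; period 2)
iteration 7: ..111111111...1111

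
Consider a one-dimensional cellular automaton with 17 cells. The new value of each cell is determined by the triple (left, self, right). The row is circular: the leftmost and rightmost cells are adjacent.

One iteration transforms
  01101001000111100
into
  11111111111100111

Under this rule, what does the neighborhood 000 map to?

At position 9 the neighborhood is 000; the next row has 1 there.

1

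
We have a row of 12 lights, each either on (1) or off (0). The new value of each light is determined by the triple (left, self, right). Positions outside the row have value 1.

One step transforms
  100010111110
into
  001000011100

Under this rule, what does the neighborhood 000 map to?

1

At position 2 the neighborhood is 000; the next row has 1 there.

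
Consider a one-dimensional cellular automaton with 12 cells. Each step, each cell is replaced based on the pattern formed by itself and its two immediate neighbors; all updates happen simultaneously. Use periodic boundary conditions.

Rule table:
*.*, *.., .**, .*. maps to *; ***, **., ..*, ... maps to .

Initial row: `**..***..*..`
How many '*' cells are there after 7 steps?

*.*.*..*.**.
******.***.*
......**..**
*.....*.*.*.
**....******
..*...*.....
..**..**....
count of *: 4

4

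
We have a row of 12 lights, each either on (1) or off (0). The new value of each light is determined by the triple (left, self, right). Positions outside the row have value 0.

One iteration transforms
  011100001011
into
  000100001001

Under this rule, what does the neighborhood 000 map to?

0

At position 5 the neighborhood is 000; the next row has 0 there.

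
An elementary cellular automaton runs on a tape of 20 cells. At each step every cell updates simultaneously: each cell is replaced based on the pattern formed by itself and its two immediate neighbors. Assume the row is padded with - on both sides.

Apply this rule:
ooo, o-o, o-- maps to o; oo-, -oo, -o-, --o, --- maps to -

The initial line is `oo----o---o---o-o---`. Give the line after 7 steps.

step 1: --o----o---o---o-o--
step 2: ---o----o---o---o-o-
step 3: ----o----o---o---o-o
step 4: -----o----o---o---o-
step 5: ------o----o---o---o
step 6: -------o----o---o---
step 7: --------o----o---o--

--------o----o---o--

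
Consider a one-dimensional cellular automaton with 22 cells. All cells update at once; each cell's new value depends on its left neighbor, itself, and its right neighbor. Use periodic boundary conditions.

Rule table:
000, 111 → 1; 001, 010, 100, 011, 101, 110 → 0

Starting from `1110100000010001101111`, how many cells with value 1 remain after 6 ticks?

1100001111000100000111
1001100110010001110011
0000000000000100100001
0111111111110000001100
0011111111100111100001
0001111111000011001100
count of 1: 11

11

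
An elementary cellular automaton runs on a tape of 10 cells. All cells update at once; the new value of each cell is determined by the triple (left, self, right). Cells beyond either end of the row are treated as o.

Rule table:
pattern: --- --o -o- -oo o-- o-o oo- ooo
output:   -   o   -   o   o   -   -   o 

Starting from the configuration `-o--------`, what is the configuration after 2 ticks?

oo-o----oo

--o------o
oo-o----oo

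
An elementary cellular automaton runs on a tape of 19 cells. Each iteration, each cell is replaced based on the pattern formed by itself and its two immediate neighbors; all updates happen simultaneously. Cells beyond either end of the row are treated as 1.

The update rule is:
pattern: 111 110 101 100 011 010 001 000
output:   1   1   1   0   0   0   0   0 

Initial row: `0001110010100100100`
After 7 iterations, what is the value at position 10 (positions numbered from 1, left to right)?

iteration 1: 0000110001000000000
iteration 2: 0000010000000000000
iteration 3: 0000000000000000000
iteration 4: 0000000000000000000  (fixed point — unchanged through iteration 7)
position 10 holds 0

0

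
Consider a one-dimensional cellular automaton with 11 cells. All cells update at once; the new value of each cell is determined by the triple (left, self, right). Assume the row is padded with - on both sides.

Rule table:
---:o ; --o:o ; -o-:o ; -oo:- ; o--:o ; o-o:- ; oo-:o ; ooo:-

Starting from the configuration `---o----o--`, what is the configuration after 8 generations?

ooooooooooo
----------o
ooooooooooo  (repeats generation 1; period 2)
generation 8: ----------o

----------o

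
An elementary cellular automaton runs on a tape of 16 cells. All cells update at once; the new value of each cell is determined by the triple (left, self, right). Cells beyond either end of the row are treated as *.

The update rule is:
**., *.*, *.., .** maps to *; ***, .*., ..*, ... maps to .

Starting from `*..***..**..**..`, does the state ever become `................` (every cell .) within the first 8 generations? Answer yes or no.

no

generation 1: **.*.**.***.***.
generation 2: .**.*****.***.**
generation 3: *****...***.***.
generation 4: ....**..*.***.**
generation 5: *...***..**.***.
generation 6: **..*.**.****.**
generation 7: .**..*****..***.
generation 8: ****.*...**.*.**
generation 8 is ****.*...**.*.**, still not uniform .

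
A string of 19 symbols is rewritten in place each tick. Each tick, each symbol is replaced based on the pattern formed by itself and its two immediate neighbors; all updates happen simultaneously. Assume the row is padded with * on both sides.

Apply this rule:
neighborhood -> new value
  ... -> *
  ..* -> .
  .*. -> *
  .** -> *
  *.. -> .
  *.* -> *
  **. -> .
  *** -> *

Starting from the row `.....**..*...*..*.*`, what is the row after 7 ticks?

.***.*...*.*.*..***
***.**.*.*****..***
**.**.*******...***
*.**.*******..*.***
.**.*******...*****
**.*******..*.*****
*.*******...*******

*.*******...*******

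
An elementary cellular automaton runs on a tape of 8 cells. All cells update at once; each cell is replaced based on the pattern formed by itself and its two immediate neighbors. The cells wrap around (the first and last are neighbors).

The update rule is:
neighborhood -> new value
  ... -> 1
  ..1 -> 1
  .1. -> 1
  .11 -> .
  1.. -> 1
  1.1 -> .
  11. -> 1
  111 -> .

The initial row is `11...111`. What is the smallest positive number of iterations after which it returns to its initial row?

.1111...
1...1111
1111....
...11111
111....1
..11111.
11....11
.11111..
1....111
11111...
....1111
1111...1
...1111.
111...11
..1111..
11...111

16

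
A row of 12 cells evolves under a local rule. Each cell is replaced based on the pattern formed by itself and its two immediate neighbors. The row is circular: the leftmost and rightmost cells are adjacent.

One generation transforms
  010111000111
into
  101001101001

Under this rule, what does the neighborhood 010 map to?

0

At position 1 the neighborhood is 010; the next row has 0 there.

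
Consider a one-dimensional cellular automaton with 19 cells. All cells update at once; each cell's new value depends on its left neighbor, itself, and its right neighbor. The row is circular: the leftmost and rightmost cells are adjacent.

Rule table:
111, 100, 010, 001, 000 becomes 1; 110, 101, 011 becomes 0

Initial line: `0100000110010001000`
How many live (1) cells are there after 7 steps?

1111111001111111111
1111110110111111111
1111100000011111111
1111011111101111111
1110001111000111111
1101110110111011111
1000100000010001111
count of 1: 7

7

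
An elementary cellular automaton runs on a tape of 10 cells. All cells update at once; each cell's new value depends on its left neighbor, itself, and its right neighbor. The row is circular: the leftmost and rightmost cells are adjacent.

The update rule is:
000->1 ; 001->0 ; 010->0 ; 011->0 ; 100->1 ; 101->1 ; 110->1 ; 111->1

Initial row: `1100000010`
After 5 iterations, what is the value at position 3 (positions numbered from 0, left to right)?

iteration 1: 0111111001
iteration 2: 1011111100
iteration 3: 0101111110
iteration 4: 0010111111
iteration 5: 1001011111
position 3 holds 1

1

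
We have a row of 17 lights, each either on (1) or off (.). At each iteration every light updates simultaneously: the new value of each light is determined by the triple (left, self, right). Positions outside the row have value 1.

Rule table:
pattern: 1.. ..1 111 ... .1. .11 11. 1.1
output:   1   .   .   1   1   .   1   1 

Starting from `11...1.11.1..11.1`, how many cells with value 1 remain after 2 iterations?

.111.11.1111..11.
1..11.11...11..11
count of 1: 9

9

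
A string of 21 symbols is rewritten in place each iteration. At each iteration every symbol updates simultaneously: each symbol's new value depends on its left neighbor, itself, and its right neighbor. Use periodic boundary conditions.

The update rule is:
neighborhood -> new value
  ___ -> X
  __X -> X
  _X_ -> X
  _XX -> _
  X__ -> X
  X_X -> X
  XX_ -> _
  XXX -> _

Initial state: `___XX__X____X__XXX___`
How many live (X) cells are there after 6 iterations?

iteration 1: XXX__XXXXXXXXXX___XXX
iteration 2: ___XX__________XXX___
iteration 3: XXX__XXXXXXXXXX___XXX  (repeats iteration 1; period 2)
iteration 6: ___XX__________XXX___
count of X: 5

5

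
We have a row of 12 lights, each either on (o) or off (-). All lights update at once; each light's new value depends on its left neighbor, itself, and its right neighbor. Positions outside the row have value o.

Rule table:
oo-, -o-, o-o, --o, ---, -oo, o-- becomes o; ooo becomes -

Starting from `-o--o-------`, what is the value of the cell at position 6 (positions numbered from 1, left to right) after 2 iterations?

iteration 1: oooooooooooo
iteration 2: ------------
position 6 holds -

-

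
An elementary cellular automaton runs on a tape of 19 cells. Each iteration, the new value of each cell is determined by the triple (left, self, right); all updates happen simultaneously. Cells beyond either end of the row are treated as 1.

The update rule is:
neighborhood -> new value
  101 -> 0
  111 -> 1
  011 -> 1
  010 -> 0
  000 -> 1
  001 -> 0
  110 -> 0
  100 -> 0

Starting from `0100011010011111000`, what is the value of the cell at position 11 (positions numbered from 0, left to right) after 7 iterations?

0001010000011110010
0100000111011100000
0001110110011001110
0101100100010001100
0001000001000101000
0100011100010000010
0001011001000111000
position 11 holds 0

0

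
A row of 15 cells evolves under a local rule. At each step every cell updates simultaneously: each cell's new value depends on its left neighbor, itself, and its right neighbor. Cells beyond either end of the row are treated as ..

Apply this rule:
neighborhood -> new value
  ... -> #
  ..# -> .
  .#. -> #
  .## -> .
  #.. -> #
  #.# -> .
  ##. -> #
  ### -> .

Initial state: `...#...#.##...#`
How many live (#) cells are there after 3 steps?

##.###.#..###.#
.#...#.##...#.#
.###.#..###.#.#
count of #: 9

9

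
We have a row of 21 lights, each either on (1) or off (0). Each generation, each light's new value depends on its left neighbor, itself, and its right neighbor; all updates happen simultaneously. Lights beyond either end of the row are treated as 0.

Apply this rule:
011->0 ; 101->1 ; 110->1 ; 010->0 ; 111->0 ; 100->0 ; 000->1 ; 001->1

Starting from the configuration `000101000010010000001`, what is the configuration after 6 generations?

010101010010010010100

111010011100100111110
001100100101001000010
110101001010010011100
011010010100100100101
101100101001001001010
010101010010010010100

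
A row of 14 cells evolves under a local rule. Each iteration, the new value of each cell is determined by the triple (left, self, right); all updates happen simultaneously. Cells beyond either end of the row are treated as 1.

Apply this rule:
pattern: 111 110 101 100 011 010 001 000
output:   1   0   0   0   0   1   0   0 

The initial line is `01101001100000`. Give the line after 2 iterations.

00001000000000

00001000000000
00001000000000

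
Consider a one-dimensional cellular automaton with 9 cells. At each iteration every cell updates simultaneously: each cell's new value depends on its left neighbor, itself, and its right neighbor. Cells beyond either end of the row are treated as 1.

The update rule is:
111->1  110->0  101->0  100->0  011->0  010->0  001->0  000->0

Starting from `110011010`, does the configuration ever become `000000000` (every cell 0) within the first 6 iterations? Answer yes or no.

yes

100000000
000000000
all cells are 0 at iteration 2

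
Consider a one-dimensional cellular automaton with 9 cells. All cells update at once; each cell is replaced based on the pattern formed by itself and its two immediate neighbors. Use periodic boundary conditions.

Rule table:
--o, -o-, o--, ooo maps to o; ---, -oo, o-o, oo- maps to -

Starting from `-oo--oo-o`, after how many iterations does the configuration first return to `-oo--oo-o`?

---oo---o
o-o--o-oo
--oooo--o
oo-oo-ooo
o------oo
-o----o-o
-oo--oo-o

7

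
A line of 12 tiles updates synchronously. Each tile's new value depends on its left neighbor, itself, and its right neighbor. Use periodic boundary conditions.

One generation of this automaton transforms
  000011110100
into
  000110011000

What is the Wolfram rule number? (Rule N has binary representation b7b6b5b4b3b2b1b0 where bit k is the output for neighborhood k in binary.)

106

position 5: 111 → 0  (bit 7 = 0)
position 7: 110 → 1  (bit 6 = 1)
position 8: 101 → 1  (bit 5 = 1)
position 10: 100 → 0  (bit 4 = 0)
position 4: 011 → 1  (bit 3 = 1)
position 9: 010 → 0  (bit 2 = 0)
position 3: 001 → 1  (bit 1 = 1)
position 0: 000 → 0  (bit 0 = 0)
bits b7..b0 = 01101010 = 106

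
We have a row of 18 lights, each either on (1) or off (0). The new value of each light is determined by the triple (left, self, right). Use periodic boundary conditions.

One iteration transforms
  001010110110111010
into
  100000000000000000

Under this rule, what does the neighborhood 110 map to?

0

At position 7 the neighborhood is 110; the next row has 0 there.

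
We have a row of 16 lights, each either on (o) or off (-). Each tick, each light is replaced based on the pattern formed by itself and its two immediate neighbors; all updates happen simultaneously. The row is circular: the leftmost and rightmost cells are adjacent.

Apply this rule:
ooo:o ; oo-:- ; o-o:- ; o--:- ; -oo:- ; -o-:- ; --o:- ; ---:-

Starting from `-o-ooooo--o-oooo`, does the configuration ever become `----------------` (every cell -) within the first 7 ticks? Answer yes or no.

----ooo------oo-
-----o----------
----------------
all cells are - at tick 3

yes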